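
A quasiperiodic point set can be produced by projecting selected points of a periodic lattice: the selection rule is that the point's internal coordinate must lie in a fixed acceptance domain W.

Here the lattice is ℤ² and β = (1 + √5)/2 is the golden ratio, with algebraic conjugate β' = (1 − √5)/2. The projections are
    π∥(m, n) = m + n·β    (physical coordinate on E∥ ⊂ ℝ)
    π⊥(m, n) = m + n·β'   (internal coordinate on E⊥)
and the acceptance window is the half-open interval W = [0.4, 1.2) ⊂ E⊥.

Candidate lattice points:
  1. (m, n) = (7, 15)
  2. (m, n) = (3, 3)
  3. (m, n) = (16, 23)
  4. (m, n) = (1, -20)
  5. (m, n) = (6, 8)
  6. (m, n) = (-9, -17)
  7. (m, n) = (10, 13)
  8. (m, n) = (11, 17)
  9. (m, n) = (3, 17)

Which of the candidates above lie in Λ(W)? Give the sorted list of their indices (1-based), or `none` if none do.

2, 5, 8

β' = (1−√5)/2 ≈ -0.618034.
#1 (7,15): internal coord 7 + (15)·β' = -2.270510; -2.270510 ∉ [0.4, 1.2) → out
#2 (3,3): internal coord 3 + (3)·β' = +1.145898; +1.145898 ∈ [0.4, 1.2) → IN Λ
#3 (16,23): internal coord 16 + (23)·β' = +1.785218; +1.785218 ∉ [0.4, 1.2) → out
#4 (1,-20): internal coord 1 + (-20)·β' = +13.360680; +13.360680 ∉ [0.4, 1.2) → out
#5 (6,8): internal coord 6 + (8)·β' = +1.055728; +1.055728 ∈ [0.4, 1.2) → IN Λ
#6 (-9,-17): internal coord -9 + (-17)·β' = +1.506578; +1.506578 ∉ [0.4, 1.2) → out
#7 (10,13): internal coord 10 + (13)·β' = +1.965558; +1.965558 ∉ [0.4, 1.2) → out
#8 (11,17): internal coord 11 + (17)·β' = +0.493422; +0.493422 ∈ [0.4, 1.2) → IN Λ
#9 (3,17): internal coord 3 + (17)·β' = -7.506578; -7.506578 ∉ [0.4, 1.2) → out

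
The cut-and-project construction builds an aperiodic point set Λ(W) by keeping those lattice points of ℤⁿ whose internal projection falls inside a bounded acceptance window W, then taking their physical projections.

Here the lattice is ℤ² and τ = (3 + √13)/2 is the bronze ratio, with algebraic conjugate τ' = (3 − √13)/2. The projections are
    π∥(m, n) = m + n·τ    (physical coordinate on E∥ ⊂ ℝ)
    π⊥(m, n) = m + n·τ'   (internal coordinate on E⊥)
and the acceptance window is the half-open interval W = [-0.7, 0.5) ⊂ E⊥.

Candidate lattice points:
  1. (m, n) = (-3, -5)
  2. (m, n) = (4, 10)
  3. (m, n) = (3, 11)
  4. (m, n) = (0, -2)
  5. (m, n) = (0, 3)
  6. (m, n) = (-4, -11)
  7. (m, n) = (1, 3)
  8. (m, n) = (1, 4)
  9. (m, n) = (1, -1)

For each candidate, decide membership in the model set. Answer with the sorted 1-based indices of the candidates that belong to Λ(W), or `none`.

3, 6, 7, 8

τ' = (3−√13)/2 ≈ -0.3028.
#1 (-3,-5): internal coord -3 + (-5)·τ' = -1.4861; -1.4861 ∉ [-0.7, 0.5) → out
#2 (4,10): internal coord 4 + (10)·τ' = +0.9722; +0.9722 ∉ [-0.7, 0.5) → out
#3 (3,11): internal coord 3 + (11)·τ' = -0.3305; -0.3305 ∈ [-0.7, 0.5) → IN Λ
#4 (0,-2): internal coord 0 + (-2)·τ' = +0.6056; +0.6056 ∉ [-0.7, 0.5) → out
#5 (0,3): internal coord 0 + (3)·τ' = -0.9083; -0.9083 ∉ [-0.7, 0.5) → out
#6 (-4,-11): internal coord -4 + (-11)·τ' = -0.6695; -0.6695 ∈ [-0.7, 0.5) → IN Λ
#7 (1,3): internal coord 1 + (3)·τ' = +0.0917; +0.0917 ∈ [-0.7, 0.5) → IN Λ
#8 (1,4): internal coord 1 + (4)·τ' = -0.2111; -0.2111 ∈ [-0.7, 0.5) → IN Λ
#9 (1,-1): internal coord 1 + (-1)·τ' = +1.3028; +1.3028 ∉ [-0.7, 0.5) → out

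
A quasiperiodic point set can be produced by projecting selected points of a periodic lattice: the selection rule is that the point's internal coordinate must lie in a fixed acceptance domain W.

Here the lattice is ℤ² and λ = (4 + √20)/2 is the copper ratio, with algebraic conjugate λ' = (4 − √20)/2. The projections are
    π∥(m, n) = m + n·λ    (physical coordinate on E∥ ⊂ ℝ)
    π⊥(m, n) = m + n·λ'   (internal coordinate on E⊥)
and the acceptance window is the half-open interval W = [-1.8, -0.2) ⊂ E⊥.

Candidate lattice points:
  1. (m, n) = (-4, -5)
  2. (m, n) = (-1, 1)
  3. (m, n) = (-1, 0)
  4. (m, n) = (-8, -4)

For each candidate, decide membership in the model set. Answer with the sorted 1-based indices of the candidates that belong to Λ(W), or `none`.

Compute λ' = (4−√20)/2 = -0.2361, so π⊥(m,n) = m -0.2361·n.
candidate 1: (m,n)=(-4,-5) → π∥ = -4-5·λ ≈ -25.1803, π⊥ = -4-5·λ' ≈ -2.8197 ∉ [-1.8, -0.2) ⇒ out
candidate 2: (m,n)=(-1,1) → π∥ = -1+1·λ ≈ 3.2361, π⊥ = -1+1·λ' ≈ -1.2361 ∈ [-1.8, -0.2) ⇒ IN Λ
candidate 3: (m,n)=(-1,0) → π∥ = -1+0·λ ≈ -1.0000, π⊥ = -1+0·λ' ≈ -1.0000 ∈ [-1.8, -0.2) ⇒ IN Λ
candidate 4: (m,n)=(-8,-4) → π∥ = -8-4·λ ≈ -24.9443, π⊥ = -8-4·λ' ≈ -7.0557 ∉ [-1.8, -0.2) ⇒ out

2, 3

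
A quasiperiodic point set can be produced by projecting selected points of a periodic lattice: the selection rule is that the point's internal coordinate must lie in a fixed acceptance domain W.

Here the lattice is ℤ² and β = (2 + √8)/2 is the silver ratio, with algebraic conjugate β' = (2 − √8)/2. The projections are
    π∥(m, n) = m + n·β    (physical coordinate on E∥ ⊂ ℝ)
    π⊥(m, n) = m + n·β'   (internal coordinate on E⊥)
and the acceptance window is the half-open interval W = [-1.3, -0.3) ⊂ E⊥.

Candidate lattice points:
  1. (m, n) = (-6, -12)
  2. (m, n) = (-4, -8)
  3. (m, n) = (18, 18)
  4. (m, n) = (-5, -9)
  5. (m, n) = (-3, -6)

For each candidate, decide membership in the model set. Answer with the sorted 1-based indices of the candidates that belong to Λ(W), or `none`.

1, 2, 4, 5

Numerically β ≈ 2.4142 and β' = −1/β ≈ -0.4142.
#1 (-6,-12): internal coord -6 + (-12)·β' = -1.0294; -1.0294 ∈ [-1.3, -0.3) → IN Λ
#2 (-4,-8): internal coord -4 + (-8)·β' = -0.6863; -0.6863 ∈ [-1.3, -0.3) → IN Λ
#3 (18,18): internal coord 18 + (18)·β' = +10.5442; +10.5442 ∉ [-1.3, -0.3) → out
#4 (-5,-9): internal coord -5 + (-9)·β' = -1.2721; -1.2721 ∈ [-1.3, -0.3) → IN Λ
#5 (-3,-6): internal coord -3 + (-6)·β' = -0.5147; -0.5147 ∈ [-1.3, -0.3) → IN Λ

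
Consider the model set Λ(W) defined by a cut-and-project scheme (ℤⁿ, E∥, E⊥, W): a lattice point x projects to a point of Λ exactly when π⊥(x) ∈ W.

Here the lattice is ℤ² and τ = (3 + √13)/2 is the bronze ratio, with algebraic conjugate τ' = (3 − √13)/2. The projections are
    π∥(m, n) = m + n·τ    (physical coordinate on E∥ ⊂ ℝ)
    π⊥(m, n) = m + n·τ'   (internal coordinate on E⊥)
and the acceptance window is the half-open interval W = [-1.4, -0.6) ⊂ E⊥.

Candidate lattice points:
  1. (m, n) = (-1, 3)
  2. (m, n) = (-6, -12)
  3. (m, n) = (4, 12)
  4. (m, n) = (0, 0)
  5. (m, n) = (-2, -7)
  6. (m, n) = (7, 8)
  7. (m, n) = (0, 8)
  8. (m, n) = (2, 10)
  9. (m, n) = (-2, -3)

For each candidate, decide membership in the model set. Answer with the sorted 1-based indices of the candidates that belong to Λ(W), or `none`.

τ' = (3−√13)/2 ≈ -0.30278.
[1] lift (-1,3): star map gives -1.90833; window check -1.4 ≤ -1.90833 < -0.6 is false → out
[2] lift (-6,-12): star map gives -2.36669; window check -1.4 ≤ -2.36669 < -0.6 is false → out
[3] lift (4,12): star map gives 0.36669; window check -1.4 ≤ 0.36669 < -0.6 is false → out
[4] lift (0,0): star map gives 0.00000; window check -1.4 ≤ 0.00000 < -0.6 is false → out
[5] lift (-2,-7): star map gives 0.11943; window check -1.4 ≤ 0.11943 < -0.6 is false → out
[6] lift (7,8): star map gives 4.57779; window check -1.4 ≤ 4.57779 < -0.6 is false → out
[7] lift (0,8): star map gives -2.42221; window check -1.4 ≤ -2.42221 < -0.6 is false → out
[8] lift (2,10): star map gives -1.02776; window check -1.4 ≤ -1.02776 < -0.6 is true → IN Λ
[9] lift (-2,-3): star map gives -1.09167; window check -1.4 ≤ -1.09167 < -0.6 is true → IN Λ

8, 9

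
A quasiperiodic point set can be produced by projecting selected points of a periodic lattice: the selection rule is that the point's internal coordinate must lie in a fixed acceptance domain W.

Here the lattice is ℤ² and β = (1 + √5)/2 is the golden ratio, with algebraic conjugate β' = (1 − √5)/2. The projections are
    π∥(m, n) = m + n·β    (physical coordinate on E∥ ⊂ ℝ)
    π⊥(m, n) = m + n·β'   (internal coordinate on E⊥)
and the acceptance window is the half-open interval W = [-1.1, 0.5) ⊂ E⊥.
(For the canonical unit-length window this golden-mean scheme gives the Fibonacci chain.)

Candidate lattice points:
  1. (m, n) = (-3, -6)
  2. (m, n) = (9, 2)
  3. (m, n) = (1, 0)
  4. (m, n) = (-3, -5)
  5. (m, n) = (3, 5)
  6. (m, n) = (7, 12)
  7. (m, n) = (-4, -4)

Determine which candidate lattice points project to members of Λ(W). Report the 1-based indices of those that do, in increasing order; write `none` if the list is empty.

4, 5, 6

Compute β' = (1−√5)/2 = -0.618034, so π⊥(m,n) = m -0.618034·n.
#1 (-3,-6): internal coord -3 + (-6)·β' = +0.708204; +0.708204 ∉ [-1.1, 0.5) → out
#2 (9,2): internal coord 9 + (2)·β' = +7.763932; +7.763932 ∉ [-1.1, 0.5) → out
#3 (1,0): internal coord 1 + (0)·β' = +1.000000; +1.000000 ∉ [-1.1, 0.5) → out
#4 (-3,-5): internal coord -3 + (-5)·β' = +0.090170; +0.090170 ∈ [-1.1, 0.5) → IN Λ
#5 (3,5): internal coord 3 + (5)·β' = -0.090170; -0.090170 ∈ [-1.1, 0.5) → IN Λ
#6 (7,12): internal coord 7 + (12)·β' = -0.416408; -0.416408 ∈ [-1.1, 0.5) → IN Λ
#7 (-4,-4): internal coord -4 + (-4)·β' = -1.527864; -1.527864 ∉ [-1.1, 0.5) → out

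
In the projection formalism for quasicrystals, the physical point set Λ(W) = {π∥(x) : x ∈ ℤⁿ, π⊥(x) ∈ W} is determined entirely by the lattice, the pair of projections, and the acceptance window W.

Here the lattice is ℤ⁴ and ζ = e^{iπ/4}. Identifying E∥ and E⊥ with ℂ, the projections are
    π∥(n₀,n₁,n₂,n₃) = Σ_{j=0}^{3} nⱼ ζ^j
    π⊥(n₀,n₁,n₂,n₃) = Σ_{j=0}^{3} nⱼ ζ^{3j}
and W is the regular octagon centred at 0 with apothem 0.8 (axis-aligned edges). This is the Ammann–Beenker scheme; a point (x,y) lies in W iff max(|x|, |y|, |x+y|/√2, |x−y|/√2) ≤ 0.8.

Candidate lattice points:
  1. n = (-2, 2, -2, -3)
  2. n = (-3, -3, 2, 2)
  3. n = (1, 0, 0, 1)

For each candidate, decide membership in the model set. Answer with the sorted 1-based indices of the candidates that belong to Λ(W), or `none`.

Internal map: ζ^{3j} for j=0..3 gives (1,0), (−√2/2,√2/2), (0,−1), (√2/2,√2/2).
candidate 1: n = (-2, 2, -2, -3) → π⊥ ≈ (-5.535534, +1.292893); max(|x|,|y|,|x±y|/√2) = 5.535534 > 0.8 ⇒ ∉ W
candidate 2: n = (-3, -3, 2, 2) → π⊥ ≈ (+0.535534, -2.707107); max(|x|,|y|,|x±y|/√2) = 2.707107 > 0.8 ⇒ ∉ W
candidate 3: n = (1, 0, 0, 1) → π⊥ ≈ (+1.707107, +0.707107); max(|x|,|y|,|x±y|/√2) = 1.707107 > 0.8 ⇒ ∉ W

none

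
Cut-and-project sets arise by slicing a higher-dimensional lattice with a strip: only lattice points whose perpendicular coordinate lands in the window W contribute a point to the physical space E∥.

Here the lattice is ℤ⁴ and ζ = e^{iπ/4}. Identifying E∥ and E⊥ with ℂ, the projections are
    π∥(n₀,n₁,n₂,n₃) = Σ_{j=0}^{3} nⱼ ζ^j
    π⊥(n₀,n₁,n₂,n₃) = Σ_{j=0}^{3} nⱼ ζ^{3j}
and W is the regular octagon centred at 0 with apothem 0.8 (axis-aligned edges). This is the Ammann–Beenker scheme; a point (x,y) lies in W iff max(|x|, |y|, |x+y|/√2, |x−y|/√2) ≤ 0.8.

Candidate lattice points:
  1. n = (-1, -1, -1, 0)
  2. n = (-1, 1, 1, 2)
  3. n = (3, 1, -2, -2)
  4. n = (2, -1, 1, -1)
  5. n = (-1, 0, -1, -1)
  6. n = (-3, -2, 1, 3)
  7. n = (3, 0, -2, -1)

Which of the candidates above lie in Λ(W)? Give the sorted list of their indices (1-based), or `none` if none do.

Internal map: ζ^{3j} for j=0..3 gives (1,0), (−√2/2,√2/2), (0,−1), (√2/2,√2/2).
candidate 1: n = (-1, -1, -1, 0) → π⊥ ≈ (-0.29289, +0.29289); max(|x|,|y|,|x±y|/√2) = 0.41421 ≤ 0.8 ⇒ ∈ W
candidate 2: n = (-1, 1, 1, 2) → π⊥ ≈ (-0.29289, +1.12132); max(|x|,|y|,|x±y|/√2) = 1.12132 > 0.8 ⇒ ∉ W
candidate 3: n = (3, 1, -2, -2) → π⊥ ≈ (+0.87868, +1.29289); max(|x|,|y|,|x±y|/√2) = 1.53553 > 0.8 ⇒ ∉ W
candidate 4: n = (2, -1, 1, -1) → π⊥ ≈ (+2.00000, -2.41421); max(|x|,|y|,|x±y|/√2) = 3.12132 > 0.8 ⇒ ∉ W
candidate 5: n = (-1, 0, -1, -1) → π⊥ ≈ (-1.70711, +0.29289); max(|x|,|y|,|x±y|/√2) = 1.70711 > 0.8 ⇒ ∉ W
candidate 6: n = (-3, -2, 1, 3) → π⊥ ≈ (+0.53553, -0.29289); max(|x|,|y|,|x±y|/√2) = 0.58579 ≤ 0.8 ⇒ ∈ W
candidate 7: n = (3, 0, -2, -1) → π⊥ ≈ (+2.29289, +1.29289); max(|x|,|y|,|x±y|/√2) = 2.53553 > 0.8 ⇒ ∉ W

1, 6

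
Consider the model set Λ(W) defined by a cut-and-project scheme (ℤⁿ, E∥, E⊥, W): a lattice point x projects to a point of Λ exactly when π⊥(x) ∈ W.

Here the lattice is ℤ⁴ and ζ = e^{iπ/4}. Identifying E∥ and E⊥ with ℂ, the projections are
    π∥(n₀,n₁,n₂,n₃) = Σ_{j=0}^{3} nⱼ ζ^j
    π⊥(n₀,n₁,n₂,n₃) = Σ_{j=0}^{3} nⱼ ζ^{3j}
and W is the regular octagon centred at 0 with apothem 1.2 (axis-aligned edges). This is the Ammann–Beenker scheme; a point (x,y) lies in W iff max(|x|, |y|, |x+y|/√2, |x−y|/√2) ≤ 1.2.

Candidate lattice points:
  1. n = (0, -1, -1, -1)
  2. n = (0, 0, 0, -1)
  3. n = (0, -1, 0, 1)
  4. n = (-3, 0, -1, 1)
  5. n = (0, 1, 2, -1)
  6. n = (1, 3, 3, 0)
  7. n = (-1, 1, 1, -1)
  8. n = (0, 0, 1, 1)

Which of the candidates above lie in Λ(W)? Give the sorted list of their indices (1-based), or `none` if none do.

π⊥(n) = n₀ + n₁ζ³ + n₂ζ⁶ + n₃ζ⁹ where ζ = e^{iπ/4}.
#1 (0, -1, -1, -1): internal (0.00000, -0.41421); octagon support 0.41421 vs apothem 1.2 → ∈ W
#2 (0, 0, 0, -1): internal (-0.70711, -0.70711); octagon support 1.00000 vs apothem 1.2 → ∈ W
#3 (0, -1, 0, 1): internal (1.41421, 0.00000); octagon support 1.41421 vs apothem 1.2 → ∉ W
#4 (-3, 0, -1, 1): internal (-2.29289, 1.70711); octagon support 2.82843 vs apothem 1.2 → ∉ W
#5 (0, 1, 2, -1): internal (-1.41421, -2.00000); octagon support 2.41421 vs apothem 1.2 → ∉ W
#6 (1, 3, 3, 0): internal (-1.12132, -0.87868); octagon support 1.41421 vs apothem 1.2 → ∉ W
#7 (-1, 1, 1, -1): internal (-2.41421, -1.00000); octagon support 2.41421 vs apothem 1.2 → ∉ W
#8 (0, 0, 1, 1): internal (0.70711, -0.29289); octagon support 0.70711 vs apothem 1.2 → ∈ W

1, 2, 8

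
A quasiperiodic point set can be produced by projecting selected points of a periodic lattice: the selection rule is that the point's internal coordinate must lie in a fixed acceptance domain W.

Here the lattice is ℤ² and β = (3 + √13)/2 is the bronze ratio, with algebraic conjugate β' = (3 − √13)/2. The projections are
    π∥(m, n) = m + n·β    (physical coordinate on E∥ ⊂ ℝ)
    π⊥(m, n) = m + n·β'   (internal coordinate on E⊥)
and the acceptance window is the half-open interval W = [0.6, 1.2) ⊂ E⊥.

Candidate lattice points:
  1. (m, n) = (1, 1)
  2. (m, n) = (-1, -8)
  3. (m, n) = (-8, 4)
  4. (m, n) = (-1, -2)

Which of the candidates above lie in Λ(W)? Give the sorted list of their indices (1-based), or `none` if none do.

Numerically β ≈ 3.3028 and β' = −1/β ≈ -0.3028.
[1] lift (1,1): star map gives 0.6972; window check 0.6 ≤ 0.6972 < 1.2 is true → IN Λ
[2] lift (-1,-8): star map gives 1.4222; window check 0.6 ≤ 1.4222 < 1.2 is false → out
[3] lift (-8,4): star map gives -9.2111; window check 0.6 ≤ -9.2111 < 1.2 is false → out
[4] lift (-1,-2): star map gives -0.3944; window check 0.6 ≤ -0.3944 < 1.2 is false → out

1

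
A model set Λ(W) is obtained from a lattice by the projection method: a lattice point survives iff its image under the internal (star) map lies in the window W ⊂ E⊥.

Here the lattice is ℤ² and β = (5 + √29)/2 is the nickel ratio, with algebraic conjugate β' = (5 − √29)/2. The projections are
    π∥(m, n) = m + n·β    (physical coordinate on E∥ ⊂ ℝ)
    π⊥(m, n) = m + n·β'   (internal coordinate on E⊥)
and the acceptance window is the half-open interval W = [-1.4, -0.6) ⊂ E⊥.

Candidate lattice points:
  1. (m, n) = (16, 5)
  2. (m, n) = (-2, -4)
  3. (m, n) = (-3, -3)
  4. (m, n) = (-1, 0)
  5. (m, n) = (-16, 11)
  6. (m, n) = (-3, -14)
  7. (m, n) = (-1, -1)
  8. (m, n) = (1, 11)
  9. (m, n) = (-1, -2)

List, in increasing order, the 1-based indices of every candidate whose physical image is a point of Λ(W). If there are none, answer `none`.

2, 4, 7, 8, 9

β' = (5−√29)/2 ≈ -0.192582.
[1] lift (16,5): star map gives 15.037088; window check -1.4 ≤ 15.037088 < -0.6 is false → out
[2] lift (-2,-4): star map gives -1.229670; window check -1.4 ≤ -1.229670 < -0.6 is true → IN Λ
[3] lift (-3,-3): star map gives -2.422253; window check -1.4 ≤ -2.422253 < -0.6 is false → out
[4] lift (-1,0): star map gives -1.000000; window check -1.4 ≤ -1.000000 < -0.6 is true → IN Λ
[5] lift (-16,11): star map gives -18.118406; window check -1.4 ≤ -18.118406 < -0.6 is false → out
[6] lift (-3,-14): star map gives -0.303846; window check -1.4 ≤ -0.303846 < -0.6 is false → out
[7] lift (-1,-1): star map gives -0.807418; window check -1.4 ≤ -0.807418 < -0.6 is true → IN Λ
[8] lift (1,11): star map gives -1.118406; window check -1.4 ≤ -1.118406 < -0.6 is true → IN Λ
[9] lift (-1,-2): star map gives -0.614835; window check -1.4 ≤ -0.614835 < -0.6 is true → IN Λ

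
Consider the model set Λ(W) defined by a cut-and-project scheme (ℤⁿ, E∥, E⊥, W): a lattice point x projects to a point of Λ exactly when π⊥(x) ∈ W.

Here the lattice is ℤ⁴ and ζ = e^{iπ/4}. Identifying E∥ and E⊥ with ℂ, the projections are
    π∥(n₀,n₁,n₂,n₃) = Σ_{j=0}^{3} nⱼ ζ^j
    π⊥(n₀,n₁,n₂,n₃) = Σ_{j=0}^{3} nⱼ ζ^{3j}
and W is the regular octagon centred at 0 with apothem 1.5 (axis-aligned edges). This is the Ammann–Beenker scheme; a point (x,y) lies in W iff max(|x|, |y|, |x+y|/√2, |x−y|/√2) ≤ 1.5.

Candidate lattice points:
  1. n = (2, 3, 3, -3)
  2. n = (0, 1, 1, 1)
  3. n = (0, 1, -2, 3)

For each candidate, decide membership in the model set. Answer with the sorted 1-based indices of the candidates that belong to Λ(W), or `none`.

2

π⊥(n) = n₀ + n₁ζ³ + n₂ζ⁶ + n₃ζ⁹ where ζ = e^{iπ/4}.
#1 (2, 3, 3, -3): internal (-2.24264, -3.00000); octagon support 3.70711 vs apothem 1.5 → ∉ W
#2 (0, 1, 1, 1): internal (0.00000, 0.41421); octagon support 0.41421 vs apothem 1.5 → ∈ W
#3 (0, 1, -2, 3): internal (1.41421, 4.82843); octagon support 4.82843 vs apothem 1.5 → ∉ W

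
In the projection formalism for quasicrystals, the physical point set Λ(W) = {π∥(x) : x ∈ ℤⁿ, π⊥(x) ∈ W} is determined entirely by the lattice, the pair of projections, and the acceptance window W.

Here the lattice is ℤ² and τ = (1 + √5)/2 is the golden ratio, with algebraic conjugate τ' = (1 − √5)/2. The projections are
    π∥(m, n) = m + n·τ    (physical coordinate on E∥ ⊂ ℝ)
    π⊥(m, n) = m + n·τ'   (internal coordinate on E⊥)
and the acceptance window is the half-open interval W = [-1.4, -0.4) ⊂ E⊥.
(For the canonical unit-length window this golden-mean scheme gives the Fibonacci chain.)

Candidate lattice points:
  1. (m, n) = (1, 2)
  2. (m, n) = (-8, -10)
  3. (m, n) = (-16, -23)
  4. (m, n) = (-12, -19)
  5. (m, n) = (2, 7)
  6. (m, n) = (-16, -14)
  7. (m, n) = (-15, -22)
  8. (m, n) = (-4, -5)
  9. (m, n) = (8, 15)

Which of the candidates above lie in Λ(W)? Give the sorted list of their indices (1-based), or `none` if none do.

8, 9

Numerically τ ≈ 1.6180 and τ' = −1/τ ≈ -0.6180.
candidate 1: (m,n)=(1,2) → π∥ = 1+2·τ ≈ 4.2361, π⊥ = 1+2·τ' ≈ -0.2361 ∉ [-1.4, -0.4) ⇒ out
candidate 2: (m,n)=(-8,-10) → π∥ = -8-10·τ ≈ -24.1803, π⊥ = -8-10·τ' ≈ -1.8197 ∉ [-1.4, -0.4) ⇒ out
candidate 3: (m,n)=(-16,-23) → π∥ = -16-23·τ ≈ -53.2148, π⊥ = -16-23·τ' ≈ -1.7852 ∉ [-1.4, -0.4) ⇒ out
candidate 4: (m,n)=(-12,-19) → π∥ = -12-19·τ ≈ -42.7426, π⊥ = -12-19·τ' ≈ -0.2574 ∉ [-1.4, -0.4) ⇒ out
candidate 5: (m,n)=(2,7) → π∥ = 2+7·τ ≈ 13.3262, π⊥ = 2+7·τ' ≈ -2.3262 ∉ [-1.4, -0.4) ⇒ out
candidate 6: (m,n)=(-16,-14) → π∥ = -16-14·τ ≈ -38.6525, π⊥ = -16-14·τ' ≈ -7.3475 ∉ [-1.4, -0.4) ⇒ out
candidate 7: (m,n)=(-15,-22) → π∥ = -15-22·τ ≈ -50.5967, π⊥ = -15-22·τ' ≈ -1.4033 ∉ [-1.4, -0.4) ⇒ out
candidate 8: (m,n)=(-4,-5) → π∥ = -4-5·τ ≈ -12.0902, π⊥ = -4-5·τ' ≈ -0.9098 ∈ [-1.4, -0.4) ⇒ IN Λ
candidate 9: (m,n)=(8,15) → π∥ = 8+15·τ ≈ 32.2705, π⊥ = 8+15·τ' ≈ -1.2705 ∈ [-1.4, -0.4) ⇒ IN Λ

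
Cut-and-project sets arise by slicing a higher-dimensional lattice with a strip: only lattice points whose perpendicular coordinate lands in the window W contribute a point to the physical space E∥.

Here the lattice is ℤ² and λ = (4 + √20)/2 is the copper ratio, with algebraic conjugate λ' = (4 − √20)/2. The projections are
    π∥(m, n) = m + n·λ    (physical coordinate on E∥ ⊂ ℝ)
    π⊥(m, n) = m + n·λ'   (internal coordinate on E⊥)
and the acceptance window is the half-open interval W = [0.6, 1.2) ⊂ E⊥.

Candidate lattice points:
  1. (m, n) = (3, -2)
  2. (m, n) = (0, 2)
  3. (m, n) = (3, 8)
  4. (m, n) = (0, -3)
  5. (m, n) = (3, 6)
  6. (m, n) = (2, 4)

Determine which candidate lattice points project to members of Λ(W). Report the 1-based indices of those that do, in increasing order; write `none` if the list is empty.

Numerically λ ≈ 4.2361 and λ' = −1/λ ≈ -0.2361.
[1] lift (3,-2): star map gives 3.4721; window check 0.6 ≤ 3.4721 < 1.2 is false → out
[2] lift (0,2): star map gives -0.4721; window check 0.6 ≤ -0.4721 < 1.2 is false → out
[3] lift (3,8): star map gives 1.1115; window check 0.6 ≤ 1.1115 < 1.2 is true → IN Λ
[4] lift (0,-3): star map gives 0.7082; window check 0.6 ≤ 0.7082 < 1.2 is true → IN Λ
[5] lift (3,6): star map gives 1.5836; window check 0.6 ≤ 1.5836 < 1.2 is false → out
[6] lift (2,4): star map gives 1.0557; window check 0.6 ≤ 1.0557 < 1.2 is true → IN Λ

3, 4, 6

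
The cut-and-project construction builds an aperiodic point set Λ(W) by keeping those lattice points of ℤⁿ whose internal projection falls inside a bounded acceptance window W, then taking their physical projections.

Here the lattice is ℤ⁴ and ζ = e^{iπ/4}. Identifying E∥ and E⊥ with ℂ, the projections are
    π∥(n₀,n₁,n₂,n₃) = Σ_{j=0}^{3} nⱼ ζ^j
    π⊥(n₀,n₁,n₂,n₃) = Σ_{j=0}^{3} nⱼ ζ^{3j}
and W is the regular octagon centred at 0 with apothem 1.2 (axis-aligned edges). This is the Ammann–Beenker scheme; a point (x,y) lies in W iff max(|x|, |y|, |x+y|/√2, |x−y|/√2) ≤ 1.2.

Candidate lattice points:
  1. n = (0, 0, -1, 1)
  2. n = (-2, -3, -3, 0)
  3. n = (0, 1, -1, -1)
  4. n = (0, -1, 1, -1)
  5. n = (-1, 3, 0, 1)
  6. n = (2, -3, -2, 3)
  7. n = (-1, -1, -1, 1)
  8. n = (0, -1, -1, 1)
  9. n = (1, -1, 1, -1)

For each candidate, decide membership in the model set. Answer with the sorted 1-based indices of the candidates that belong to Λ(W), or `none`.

2, 7

Internal map: ζ^{3j} for j=0..3 gives (1,0), (−√2/2,√2/2), (0,−1), (√2/2,√2/2).
#1 (0, 0, -1, 1): internal (0.70711, 1.70711); octagon support 1.70711 vs apothem 1.2 → ∉ W
#2 (-2, -3, -3, 0): internal (0.12132, 0.87868); octagon support 0.87868 vs apothem 1.2 → ∈ W
#3 (0, 1, -1, -1): internal (-1.41421, 1.00000); octagon support 1.70711 vs apothem 1.2 → ∉ W
#4 (0, -1, 1, -1): internal (0.00000, -2.41421); octagon support 2.41421 vs apothem 1.2 → ∉ W
#5 (-1, 3, 0, 1): internal (-2.41421, 2.82843); octagon support 3.70711 vs apothem 1.2 → ∉ W
#6 (2, -3, -2, 3): internal (6.24264, 2.00000); octagon support 6.24264 vs apothem 1.2 → ∉ W
#7 (-1, -1, -1, 1): internal (0.41421, 1.00000); octagon support 1.00000 vs apothem 1.2 → ∈ W
#8 (0, -1, -1, 1): internal (1.41421, 1.00000); octagon support 1.70711 vs apothem 1.2 → ∉ W
#9 (1, -1, 1, -1): internal (1.00000, -2.41421); octagon support 2.41421 vs apothem 1.2 → ∉ W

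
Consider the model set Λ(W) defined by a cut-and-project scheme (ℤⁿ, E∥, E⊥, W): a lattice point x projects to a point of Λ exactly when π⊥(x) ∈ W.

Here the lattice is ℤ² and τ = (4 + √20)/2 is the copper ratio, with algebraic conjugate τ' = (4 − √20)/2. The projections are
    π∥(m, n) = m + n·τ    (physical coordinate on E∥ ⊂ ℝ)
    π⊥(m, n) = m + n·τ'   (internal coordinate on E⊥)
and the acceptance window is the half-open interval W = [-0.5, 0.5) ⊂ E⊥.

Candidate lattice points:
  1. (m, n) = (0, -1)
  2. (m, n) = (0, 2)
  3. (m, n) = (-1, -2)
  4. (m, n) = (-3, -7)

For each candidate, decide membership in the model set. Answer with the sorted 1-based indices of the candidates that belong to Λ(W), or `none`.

Numerically τ ≈ 4.236068 and τ' = −1/τ ≈ -0.236068.
[1] lift (0,-1): star map gives 0.236068; window check -0.5 ≤ 0.236068 < 0.5 is true → IN Λ
[2] lift (0,2): star map gives -0.472136; window check -0.5 ≤ -0.472136 < 0.5 is true → IN Λ
[3] lift (-1,-2): star map gives -0.527864; window check -0.5 ≤ -0.527864 < 0.5 is false → out
[4] lift (-3,-7): star map gives -1.347524; window check -0.5 ≤ -1.347524 < 0.5 is false → out

1, 2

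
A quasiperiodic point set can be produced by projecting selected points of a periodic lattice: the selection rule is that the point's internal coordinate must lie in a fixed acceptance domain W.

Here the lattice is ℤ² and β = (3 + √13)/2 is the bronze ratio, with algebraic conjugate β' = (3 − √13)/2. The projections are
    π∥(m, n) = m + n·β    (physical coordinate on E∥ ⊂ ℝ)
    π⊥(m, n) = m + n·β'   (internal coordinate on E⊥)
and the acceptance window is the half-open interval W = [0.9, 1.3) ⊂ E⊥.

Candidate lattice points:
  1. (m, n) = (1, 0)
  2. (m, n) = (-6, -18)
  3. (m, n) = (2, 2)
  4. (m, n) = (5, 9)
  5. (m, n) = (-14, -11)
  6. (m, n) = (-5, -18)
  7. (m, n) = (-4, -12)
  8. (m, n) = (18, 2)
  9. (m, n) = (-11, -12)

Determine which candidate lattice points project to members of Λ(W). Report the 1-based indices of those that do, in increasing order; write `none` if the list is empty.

1

Compute β' = (3−√13)/2 = -0.3028, so π⊥(m,n) = m -0.3028·n.
[1] lift (1,0): star map gives 1.0000; window check 0.9 ≤ 1.0000 < 1.3 is true → IN Λ
[2] lift (-6,-18): star map gives -0.5500; window check 0.9 ≤ -0.5500 < 1.3 is false → out
[3] lift (2,2): star map gives 1.3944; window check 0.9 ≤ 1.3944 < 1.3 is false → out
[4] lift (5,9): star map gives 2.2750; window check 0.9 ≤ 2.2750 < 1.3 is false → out
[5] lift (-14,-11): star map gives -10.6695; window check 0.9 ≤ -10.6695 < 1.3 is false → out
[6] lift (-5,-18): star map gives 0.4500; window check 0.9 ≤ 0.4500 < 1.3 is false → out
[7] lift (-4,-12): star map gives -0.3667; window check 0.9 ≤ -0.3667 < 1.3 is false → out
[8] lift (18,2): star map gives 17.3944; window check 0.9 ≤ 17.3944 < 1.3 is false → out
[9] lift (-11,-12): star map gives -7.3667; window check 0.9 ≤ -7.3667 < 1.3 is false → out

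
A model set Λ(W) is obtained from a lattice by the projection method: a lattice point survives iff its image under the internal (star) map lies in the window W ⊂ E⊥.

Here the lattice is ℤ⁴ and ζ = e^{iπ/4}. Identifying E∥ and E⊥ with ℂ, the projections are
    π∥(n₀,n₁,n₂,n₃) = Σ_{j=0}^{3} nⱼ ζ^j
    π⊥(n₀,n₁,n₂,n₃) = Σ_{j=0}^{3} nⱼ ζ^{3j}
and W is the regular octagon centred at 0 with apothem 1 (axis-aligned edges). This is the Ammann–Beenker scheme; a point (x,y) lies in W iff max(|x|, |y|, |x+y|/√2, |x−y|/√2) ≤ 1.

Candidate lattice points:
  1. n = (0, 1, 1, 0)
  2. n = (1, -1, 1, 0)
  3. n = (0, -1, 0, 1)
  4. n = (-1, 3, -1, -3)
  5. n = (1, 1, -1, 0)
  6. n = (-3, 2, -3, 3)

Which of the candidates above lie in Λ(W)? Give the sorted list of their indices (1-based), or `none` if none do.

1

With ζ = e^{iπ/4} the internal vectors are ζ^0,ζ^3,ζ^6,ζ^9.
#1 (0, 1, 1, 0): internal (-0.707107, -0.292893); octagon support 0.707107 vs apothem 1 → ∈ W
#2 (1, -1, 1, 0): internal (1.707107, -1.707107); octagon support 2.414214 vs apothem 1 → ∉ W
#3 (0, -1, 0, 1): internal (1.414214, 0.000000); octagon support 1.414214 vs apothem 1 → ∉ W
#4 (-1, 3, -1, -3): internal (-5.242641, 1.000000); octagon support 5.242641 vs apothem 1 → ∉ W
#5 (1, 1, -1, 0): internal (0.292893, 1.707107); octagon support 1.707107 vs apothem 1 → ∉ W
#6 (-3, 2, -3, 3): internal (-2.292893, 6.535534); octagon support 6.535534 vs apothem 1 → ∉ W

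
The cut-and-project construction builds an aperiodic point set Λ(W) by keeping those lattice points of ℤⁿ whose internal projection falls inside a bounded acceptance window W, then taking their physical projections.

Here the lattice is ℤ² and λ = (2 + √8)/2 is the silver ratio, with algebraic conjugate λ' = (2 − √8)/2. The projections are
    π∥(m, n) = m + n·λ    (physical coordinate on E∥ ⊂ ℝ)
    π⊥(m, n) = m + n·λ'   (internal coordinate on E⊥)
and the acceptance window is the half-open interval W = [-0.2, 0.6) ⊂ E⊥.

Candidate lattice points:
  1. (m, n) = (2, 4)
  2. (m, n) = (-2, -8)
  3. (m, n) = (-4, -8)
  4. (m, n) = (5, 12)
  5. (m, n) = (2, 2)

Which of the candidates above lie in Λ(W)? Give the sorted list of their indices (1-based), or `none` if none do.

λ' = (2−√8)/2 ≈ -0.4142.
[1] lift (2,4): star map gives 0.3431; window check -0.2 ≤ 0.3431 < 0.6 is true → IN Λ
[2] lift (-2,-8): star map gives 1.3137; window check -0.2 ≤ 1.3137 < 0.6 is false → out
[3] lift (-4,-8): star map gives -0.6863; window check -0.2 ≤ -0.6863 < 0.6 is false → out
[4] lift (5,12): star map gives 0.0294; window check -0.2 ≤ 0.0294 < 0.6 is true → IN Λ
[5] lift (2,2): star map gives 1.1716; window check -0.2 ≤ 1.1716 < 0.6 is false → out

1, 4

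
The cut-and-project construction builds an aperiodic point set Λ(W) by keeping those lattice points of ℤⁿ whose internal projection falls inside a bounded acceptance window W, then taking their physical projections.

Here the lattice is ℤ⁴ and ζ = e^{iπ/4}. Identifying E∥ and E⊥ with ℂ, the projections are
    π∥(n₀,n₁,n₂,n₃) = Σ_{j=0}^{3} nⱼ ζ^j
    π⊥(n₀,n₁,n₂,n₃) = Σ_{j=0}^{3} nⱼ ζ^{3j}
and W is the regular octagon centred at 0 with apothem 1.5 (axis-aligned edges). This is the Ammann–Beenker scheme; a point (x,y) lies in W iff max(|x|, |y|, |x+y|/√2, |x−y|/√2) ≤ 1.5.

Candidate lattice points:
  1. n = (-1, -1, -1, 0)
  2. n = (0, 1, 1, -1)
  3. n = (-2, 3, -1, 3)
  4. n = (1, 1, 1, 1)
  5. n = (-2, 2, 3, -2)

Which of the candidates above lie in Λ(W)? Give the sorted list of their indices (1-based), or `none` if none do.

1, 4

π⊥(n) = n₀ + n₁ζ³ + n₂ζ⁶ + n₃ζ⁹ where ζ = e^{iπ/4}.
#1 (-1, -1, -1, 0): internal (-0.292893, 0.292893); octagon support 0.414214 vs apothem 1.5 → ∈ W
#2 (0, 1, 1, -1): internal (-1.414214, -1.000000); octagon support 1.707107 vs apothem 1.5 → ∉ W
#3 (-2, 3, -1, 3): internal (-2.000000, 5.242641); octagon support 5.242641 vs apothem 1.5 → ∉ W
#4 (1, 1, 1, 1): internal (1.000000, 0.414214); octagon support 1.000000 vs apothem 1.5 → ∈ W
#5 (-2, 2, 3, -2): internal (-4.828427, -3.000000); octagon support 5.535534 vs apothem 1.5 → ∉ W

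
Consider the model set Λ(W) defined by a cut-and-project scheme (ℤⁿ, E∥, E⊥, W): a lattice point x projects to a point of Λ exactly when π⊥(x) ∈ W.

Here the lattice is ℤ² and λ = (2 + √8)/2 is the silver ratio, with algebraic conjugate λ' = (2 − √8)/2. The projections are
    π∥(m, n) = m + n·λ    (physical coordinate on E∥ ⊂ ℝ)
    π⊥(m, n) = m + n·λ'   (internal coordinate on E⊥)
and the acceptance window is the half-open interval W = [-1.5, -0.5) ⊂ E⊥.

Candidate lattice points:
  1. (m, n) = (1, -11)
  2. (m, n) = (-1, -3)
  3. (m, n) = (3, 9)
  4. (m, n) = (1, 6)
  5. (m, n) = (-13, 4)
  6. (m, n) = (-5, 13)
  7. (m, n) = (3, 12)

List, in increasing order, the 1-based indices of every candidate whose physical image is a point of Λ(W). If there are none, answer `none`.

Numerically λ ≈ 2.4142 and λ' = −1/λ ≈ -0.4142.
#1 (1,-11): internal coord 1 + (-11)·λ' = +5.5563; +5.5563 ∉ [-1.5, -0.5) → out
#2 (-1,-3): internal coord -1 + (-3)·λ' = +0.2426; +0.2426 ∉ [-1.5, -0.5) → out
#3 (3,9): internal coord 3 + (9)·λ' = -0.7279; -0.7279 ∈ [-1.5, -0.5) → IN Λ
#4 (1,6): internal coord 1 + (6)·λ' = -1.4853; -1.4853 ∈ [-1.5, -0.5) → IN Λ
#5 (-13,4): internal coord -13 + (4)·λ' = -14.6569; -14.6569 ∉ [-1.5, -0.5) → out
#6 (-5,13): internal coord -5 + (13)·λ' = -10.3848; -10.3848 ∉ [-1.5, -0.5) → out
#7 (3,12): internal coord 3 + (12)·λ' = -1.9706; -1.9706 ∉ [-1.5, -0.5) → out

3, 4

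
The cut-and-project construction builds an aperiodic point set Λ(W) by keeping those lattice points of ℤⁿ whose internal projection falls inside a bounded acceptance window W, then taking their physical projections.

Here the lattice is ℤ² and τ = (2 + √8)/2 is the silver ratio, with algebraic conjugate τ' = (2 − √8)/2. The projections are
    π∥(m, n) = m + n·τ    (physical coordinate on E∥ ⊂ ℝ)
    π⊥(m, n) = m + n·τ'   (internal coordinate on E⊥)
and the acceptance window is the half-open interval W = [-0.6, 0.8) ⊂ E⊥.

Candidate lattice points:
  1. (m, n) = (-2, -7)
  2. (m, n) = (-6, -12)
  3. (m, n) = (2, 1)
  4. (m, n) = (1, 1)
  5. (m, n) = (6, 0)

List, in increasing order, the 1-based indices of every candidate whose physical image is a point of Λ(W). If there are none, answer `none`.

Compute τ' = (2−√8)/2 = -0.414214, so π⊥(m,n) = m -0.414214·n.
candidate 1: (m,n)=(-2,-7) → π∥ = -2-7·τ ≈ -18.899495, π⊥ = -2-7·τ' ≈ 0.899495 ∉ [-0.6, 0.8) ⇒ out
candidate 2: (m,n)=(-6,-12) → π∥ = -6-12·τ ≈ -34.970563, π⊥ = -6-12·τ' ≈ -1.029437 ∉ [-0.6, 0.8) ⇒ out
candidate 3: (m,n)=(2,1) → π∥ = 2+1·τ ≈ 4.414214, π⊥ = 2+1·τ' ≈ 1.585786 ∉ [-0.6, 0.8) ⇒ out
candidate 4: (m,n)=(1,1) → π∥ = 1+1·τ ≈ 3.414214, π⊥ = 1+1·τ' ≈ 0.585786 ∈ [-0.6, 0.8) ⇒ IN Λ
candidate 5: (m,n)=(6,0) → π∥ = 6+0·τ ≈ 6.000000, π⊥ = 6+0·τ' ≈ 6.000000 ∉ [-0.6, 0.8) ⇒ out

4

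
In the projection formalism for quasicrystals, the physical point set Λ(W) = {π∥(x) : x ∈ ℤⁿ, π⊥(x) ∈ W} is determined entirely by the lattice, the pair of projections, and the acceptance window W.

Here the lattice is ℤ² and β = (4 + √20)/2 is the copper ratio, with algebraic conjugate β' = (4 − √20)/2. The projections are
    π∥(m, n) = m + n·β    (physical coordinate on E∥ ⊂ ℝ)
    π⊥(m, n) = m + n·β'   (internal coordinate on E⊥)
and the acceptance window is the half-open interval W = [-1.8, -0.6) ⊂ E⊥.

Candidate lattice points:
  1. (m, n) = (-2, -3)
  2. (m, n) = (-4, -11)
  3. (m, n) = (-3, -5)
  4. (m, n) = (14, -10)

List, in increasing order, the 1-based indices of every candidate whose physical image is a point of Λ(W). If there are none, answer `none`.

Compute β' = (4−√20)/2 = -0.23607, so π⊥(m,n) = m -0.23607·n.
#1 (-2,-3): internal coord -2 + (-3)·β' = -1.29180; -1.29180 ∈ [-1.8, -0.6) → IN Λ
#2 (-4,-11): internal coord -4 + (-11)·β' = -1.40325; -1.40325 ∈ [-1.8, -0.6) → IN Λ
#3 (-3,-5): internal coord -3 + (-5)·β' = -1.81966; -1.81966 ∉ [-1.8, -0.6) → out
#4 (14,-10): internal coord 14 + (-10)·β' = +16.36068; +16.36068 ∉ [-1.8, -0.6) → out

1, 2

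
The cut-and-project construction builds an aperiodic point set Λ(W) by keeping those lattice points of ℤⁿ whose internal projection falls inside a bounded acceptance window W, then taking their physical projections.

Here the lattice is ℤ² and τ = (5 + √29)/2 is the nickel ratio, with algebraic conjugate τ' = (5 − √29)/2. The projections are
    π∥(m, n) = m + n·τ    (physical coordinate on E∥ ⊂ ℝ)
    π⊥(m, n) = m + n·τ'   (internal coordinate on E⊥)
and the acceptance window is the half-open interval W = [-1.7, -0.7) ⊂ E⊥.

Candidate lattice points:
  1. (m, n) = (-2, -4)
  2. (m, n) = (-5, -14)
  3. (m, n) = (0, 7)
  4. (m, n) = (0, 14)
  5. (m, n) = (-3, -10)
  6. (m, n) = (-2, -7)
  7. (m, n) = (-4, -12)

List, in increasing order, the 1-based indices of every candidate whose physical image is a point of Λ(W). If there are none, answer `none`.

τ' = (5−√29)/2 ≈ -0.19258.
#1 (-2,-4): internal coord -2 + (-4)·τ' = -1.22967; -1.22967 ∈ [-1.7, -0.7) → IN Λ
#2 (-5,-14): internal coord -5 + (-14)·τ' = -2.30385; -2.30385 ∉ [-1.7, -0.7) → out
#3 (0,7): internal coord 0 + (7)·τ' = -1.34808; -1.34808 ∈ [-1.7, -0.7) → IN Λ
#4 (0,14): internal coord 0 + (14)·τ' = -2.69615; -2.69615 ∉ [-1.7, -0.7) → out
#5 (-3,-10): internal coord -3 + (-10)·τ' = -1.07418; -1.07418 ∈ [-1.7, -0.7) → IN Λ
#6 (-2,-7): internal coord -2 + (-7)·τ' = -0.65192; -0.65192 ∉ [-1.7, -0.7) → out
#7 (-4,-12): internal coord -4 + (-12)·τ' = -1.68901; -1.68901 ∈ [-1.7, -0.7) → IN Λ

1, 3, 5, 7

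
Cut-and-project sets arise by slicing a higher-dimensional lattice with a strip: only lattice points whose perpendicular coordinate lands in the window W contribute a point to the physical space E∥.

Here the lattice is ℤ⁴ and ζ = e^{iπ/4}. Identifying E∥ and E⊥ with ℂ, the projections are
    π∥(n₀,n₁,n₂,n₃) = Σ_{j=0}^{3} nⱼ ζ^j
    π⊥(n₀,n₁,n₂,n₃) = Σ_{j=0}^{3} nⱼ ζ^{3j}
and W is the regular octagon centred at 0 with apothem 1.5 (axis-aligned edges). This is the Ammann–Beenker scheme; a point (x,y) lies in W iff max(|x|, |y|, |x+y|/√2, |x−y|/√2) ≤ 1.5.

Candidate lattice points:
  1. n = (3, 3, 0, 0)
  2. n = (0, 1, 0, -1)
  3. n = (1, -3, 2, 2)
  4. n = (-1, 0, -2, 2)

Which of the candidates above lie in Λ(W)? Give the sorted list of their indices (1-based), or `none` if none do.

2

π⊥(n) = n₀ + n₁ζ³ + n₂ζ⁶ + n₃ζ⁹ where ζ = e^{iπ/4}.
#1 (3, 3, 0, 0): internal (0.878680, 2.121320); octagon support 2.121320 vs apothem 1.5 → ∉ W
#2 (0, 1, 0, -1): internal (-1.414214, 0.000000); octagon support 1.414214 vs apothem 1.5 → ∈ W
#3 (1, -3, 2, 2): internal (4.535534, -2.707107); octagon support 5.121320 vs apothem 1.5 → ∉ W
#4 (-1, 0, -2, 2): internal (0.414214, 3.414214); octagon support 3.414214 vs apothem 1.5 → ∉ W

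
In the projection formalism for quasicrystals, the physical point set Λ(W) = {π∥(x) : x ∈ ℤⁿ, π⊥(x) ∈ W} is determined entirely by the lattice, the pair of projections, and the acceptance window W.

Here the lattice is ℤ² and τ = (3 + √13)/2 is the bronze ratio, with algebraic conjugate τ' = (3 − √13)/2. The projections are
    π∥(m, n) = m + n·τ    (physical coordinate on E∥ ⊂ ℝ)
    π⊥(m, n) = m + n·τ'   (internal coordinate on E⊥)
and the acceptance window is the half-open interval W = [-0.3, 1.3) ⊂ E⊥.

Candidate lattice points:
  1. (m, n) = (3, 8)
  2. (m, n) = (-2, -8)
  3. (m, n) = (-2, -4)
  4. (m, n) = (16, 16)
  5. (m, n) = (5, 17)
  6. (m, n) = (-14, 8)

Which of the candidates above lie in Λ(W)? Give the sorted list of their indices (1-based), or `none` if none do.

Compute τ' = (3−√13)/2 = -0.302776, so π⊥(m,n) = m -0.302776·n.
#1 (3,8): internal coord 3 + (8)·τ' = +0.577795; +0.577795 ∈ [-0.3, 1.3) → IN Λ
#2 (-2,-8): internal coord -2 + (-8)·τ' = +0.422205; +0.422205 ∈ [-0.3, 1.3) → IN Λ
#3 (-2,-4): internal coord -2 + (-4)·τ' = -0.788897; -0.788897 ∉ [-0.3, 1.3) → out
#4 (16,16): internal coord 16 + (16)·τ' = +11.155590; +11.155590 ∉ [-0.3, 1.3) → out
#5 (5,17): internal coord 5 + (17)·τ' = -0.147186; -0.147186 ∈ [-0.3, 1.3) → IN Λ
#6 (-14,8): internal coord -14 + (8)·τ' = -16.422205; -16.422205 ∉ [-0.3, 1.3) → out

1, 2, 5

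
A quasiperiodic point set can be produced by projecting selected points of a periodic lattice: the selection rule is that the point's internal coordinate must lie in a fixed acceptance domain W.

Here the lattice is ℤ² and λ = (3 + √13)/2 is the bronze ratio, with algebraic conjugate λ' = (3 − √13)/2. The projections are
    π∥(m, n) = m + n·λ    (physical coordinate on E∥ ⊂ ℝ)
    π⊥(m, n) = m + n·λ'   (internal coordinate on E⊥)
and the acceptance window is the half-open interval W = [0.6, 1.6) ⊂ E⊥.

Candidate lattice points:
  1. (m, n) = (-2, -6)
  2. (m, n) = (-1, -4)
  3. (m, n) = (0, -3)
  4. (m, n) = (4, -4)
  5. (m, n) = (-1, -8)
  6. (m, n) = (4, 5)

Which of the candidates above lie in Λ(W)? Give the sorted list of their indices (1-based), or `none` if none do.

Numerically λ ≈ 3.302776 and λ' = −1/λ ≈ -0.302776.
[1] lift (-2,-6): star map gives -0.183346; window check 0.6 ≤ -0.183346 < 1.6 is false → out
[2] lift (-1,-4): star map gives 0.211103; window check 0.6 ≤ 0.211103 < 1.6 is false → out
[3] lift (0,-3): star map gives 0.908327; window check 0.6 ≤ 0.908327 < 1.6 is true → IN Λ
[4] lift (4,-4): star map gives 5.211103; window check 0.6 ≤ 5.211103 < 1.6 is false → out
[5] lift (-1,-8): star map gives 1.422205; window check 0.6 ≤ 1.422205 < 1.6 is true → IN Λ
[6] lift (4,5): star map gives 2.486122; window check 0.6 ≤ 2.486122 < 1.6 is false → out

3, 5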